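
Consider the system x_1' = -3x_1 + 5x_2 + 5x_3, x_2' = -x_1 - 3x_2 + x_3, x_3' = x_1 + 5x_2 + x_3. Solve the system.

Coefficient matrix A = [[-3, 5, 5], [-1, -3, 1], [1, 5, 1]].
det(A - λI) = 0 gives eigenvalues λ = -3, -4, 2.
For λ=-3: eigenvector (1,-1,1).
For λ=-4: eigenvector (0,1,-1).
For λ=2: eigenvector (1,0,1).
General solution: c_1e^(-3t)(1,-1,1) + c_2e^(-4t)(0,1,-1) + c_3e^(2t)(1,0,1).

x_1(t) = c_1e^(-3t) + c_3e^(2t), x_2(t) = -c_1e^(-3t) + c_2e^(-4t), x_3(t) = c_1e^(-3t) - c_2e^(-4t) + c_3e^(2t)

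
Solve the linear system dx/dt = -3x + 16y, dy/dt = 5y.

x(t) = -C_1e^(-3t) + 2C_2e^(5t), y(t) = C_2e^(5t)

Coefficient matrix A = [[-3, 16], [0, 5]].
Characteristic polynomial det(A - λI) = λ^2 - 2λ - 15 = 0.
Eigenvalues λ = -3, 5.
For λ=-3: (A-λI) row 1 is [0, 16], so an eigenvector is (-1, 0).
For λ=5: (A-λI) row 1 is [-8, 16], so an eigenvector is (2, 1).
General solution: C_1e^(-3t)(-1,0) + C_2e^(5t)(2,1).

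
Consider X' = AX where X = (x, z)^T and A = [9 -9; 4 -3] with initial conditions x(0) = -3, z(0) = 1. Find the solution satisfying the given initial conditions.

Coefficient matrix A = [[9, -9], [4, -3]].
Characteristic polynomial det(A - λI) = λ^2 - 6λ + 9 = 0.
Single eigenvalue λ = 3 with algebraic multiplicity 2.
Eigenvector v = (-3,-2); generalized eigenvector w with (A-λI)w=v is (-2,-1).
General solution: e^(3t)[C_1·v + C_2·(t·v + w)].
Applying x(0)=-3, z(0)=1 gives C_1=-5, C_2=9.

x(t) = -27te^(3t) - 3e^(3t), z(t) = -18te^(3t) + e^(3t)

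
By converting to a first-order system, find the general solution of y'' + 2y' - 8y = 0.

Let x_1 = y, x_2 = y'. Then x_1' = x_2 and x_2' = 8x_1 - 2x_2.
A = [[0,1],[8,-2]]; det(A-λI) = λ^2 + 2λ - 8.
Eigenvalues λ = 2, -4 with eigenvectors (1,2), (1,-4).

y(t) = c_1e^(2t) + c_2e^(-4t)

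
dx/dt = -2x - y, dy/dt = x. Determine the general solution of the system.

Coefficient matrix A = [[-2, -1], [1, 0]].
Characteristic polynomial det(A - λI) = λ^2 + 2λ + 1 = 0.
Single eigenvalue λ = -1 with algebraic multiplicity 2.
Eigenvector v = (1,-1); generalized eigenvector w with (A-λI)w=v is (1,-2).
General solution: e^(-t)[K_1·v + K_2·(t·v + w)].

x(t) = K_1e^(-t) + K_2te^(-t) + K_2e^(-t), y(t) = -K_1e^(-t) - K_2te^(-t) - 2K_2e^(-t)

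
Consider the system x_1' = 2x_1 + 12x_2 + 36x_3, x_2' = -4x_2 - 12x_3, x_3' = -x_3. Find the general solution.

x_1(t) = c_1e^(2t) + 4c_2e^(-t) - 2c_3e^(-4t), x_2(t) = -4c_2e^(-t) + c_3e^(-4t), x_3(t) = c_2e^(-t)

Coefficient matrix A = [[2, 12, 36], [0, -4, -12], [0, 0, -1]].
det(A - λI) = 0 gives eigenvalues λ = 2, -1, -4.
For λ=2: eigenvector (1,0,0).
For λ=-1: eigenvector (4,-4,1).
For λ=-4: eigenvector (-2,1,0).
General solution: c_1e^(2t)(1,0,0) + c_2e^(-t)(4,-4,1) + c_3e^(-4t)(-2,1,0).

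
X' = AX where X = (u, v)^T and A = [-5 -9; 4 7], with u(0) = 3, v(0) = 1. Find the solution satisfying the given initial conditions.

Coefficient matrix A = [[-5, -9], [4, 7]].
Characteristic polynomial det(A - λI) = λ^2 - 2λ + 1 = 0.
Single eigenvalue λ = 1 with algebraic multiplicity 2.
Eigenvector v = (3,-2); generalized eigenvector w with (A-λI)w=v is (1,-1).
General solution: e^(t)[K_1·v + K_2·(t·v + w)].
Applying u(0)=3, v(0)=1 gives K_1=4, K_2=-9.

u(t) = -27te^(t) + 3e^(t), v(t) = 18te^(t) + e^(t)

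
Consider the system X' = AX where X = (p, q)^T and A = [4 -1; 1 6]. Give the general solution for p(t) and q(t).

Coefficient matrix A = [[4, -1], [1, 6]].
Characteristic polynomial det(A - λI) = λ^2 - 10λ + 25 = 0.
Single eigenvalue λ = 5 with algebraic multiplicity 2.
Eigenvector v = (-1,1); generalized eigenvector w with (A-λI)w=v is (1,0).
General solution: e^(5t)[c_1·v + c_2·(t·v + w)].

p(t) = -c_1e^(5t) - c_2te^(5t) + c_2e^(5t), q(t) = c_1e^(5t) + c_2te^(5t)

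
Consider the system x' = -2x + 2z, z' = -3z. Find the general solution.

Coefficient matrix A = [[-2, 2], [0, -3]].
Characteristic polynomial det(A - λI) = λ^2 + 5λ + 6 = 0.
Eigenvalues λ = -3, -2.
For λ=-3: (A-λI) row 1 is [1, 2], so an eigenvector is (-2, 1).
For λ=-2: (A-λI) row 1 is [0, 2], so an eigenvector is (-1, 0).
General solution: K_1e^(-3t)(-2,1) + K_2e^(-2t)(-1,0).

x(t) = -2K_1e^(-3t) - K_2e^(-2t), z(t) = K_1e^(-3t)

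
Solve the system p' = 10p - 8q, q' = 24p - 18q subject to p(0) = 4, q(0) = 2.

Coefficient matrix A = [[10, -8], [24, -18]].
Characteristic polynomial det(A - λI) = λ^2 + 8λ + 12 = 0.
Eigenvalues λ = -2, -6.
For λ=-2: (A-λI) row 1 is [12, -8], so an eigenvector is (-2, -3).
For λ=-6: (A-λI) row 1 is [16, -8], so an eigenvector is (1, 2).
General solution: c_1e^(-2t)(-2,-3) + c_2e^(-6t)(1,2).
Applying p(0)=4, q(0)=2 gives c_1=-6, c_2=-8.

p(t) = 12e^(-2t) - 8e^(-6t), q(t) = 18e^(-2t) - 16e^(-6t)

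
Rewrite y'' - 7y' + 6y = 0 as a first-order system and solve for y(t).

Let x_1 = y, x_2 = y'. Then x_1' = x_2 and x_2' = -6x_1 + 7x_2.
A = [[0,1],[-6,7]]; det(A-λI) = λ^2 - 7λ + 6.
Eigenvalues λ = 6, 1 with eigenvectors (1,6), (1,1).

y(t) = c_1e^(6t) + c_2e^(t)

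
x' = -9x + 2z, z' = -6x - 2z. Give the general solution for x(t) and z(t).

x(t) = -2K_1e^(-6t) - K_2e^(-5t), z(t) = -3K_1e^(-6t) - 2K_2e^(-5t)

Coefficient matrix A = [[-9, 2], [-6, -2]].
Characteristic polynomial det(A - λI) = λ^2 + 11λ + 30 = 0.
Eigenvalues λ = -6, -5.
For λ=-6: (A-λI) row 1 is [-3, 2], so an eigenvector is (-2, -3).
For λ=-5: (A-λI) row 1 is [-4, 2], so an eigenvector is (-1, -2).
General solution: K_1e^(-6t)(-2,-3) + K_2e^(-5t)(-1,-2).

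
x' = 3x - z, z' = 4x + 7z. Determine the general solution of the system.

x(t) = -C_1e^(5t) - C_2te^(5t) - C_2e^(5t), z(t) = 2C_1e^(5t) + 2C_2te^(5t) + 3C_2e^(5t)

Coefficient matrix A = [[3, -1], [4, 7]].
Characteristic polynomial det(A - λI) = λ^2 - 10λ + 25 = 0.
Single eigenvalue λ = 5 with algebraic multiplicity 2.
Eigenvector v = (-1,2); generalized eigenvector w with (A-λI)w=v is (-1,3).
General solution: e^(5t)[C_1·v + C_2·(t·v + w)].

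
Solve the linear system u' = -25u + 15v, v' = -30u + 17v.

Coefficient matrix A = [[-25, 15], [-30, 17]].
Characteristic polynomial det(A - λI) = λ^2 + 8λ + 25 = 0.
Eigenvalues λ = -4 ± 3i (complex conjugate pair).
For λ=-4+3i: an eigenvector is (2,3) - i(1,1) = (2 - i, 3 - i).
A real fundamental pair from Re and Im of e^((-4+3i)t)v: X_1 = e^(-4t)(cos(3t)·(2,3) + sin(3t)·(1,1)), X_2 = e^(-4t)(sin(3t)·(2,3) - cos(3t)·(1,1)).
General solution: K_1X_1 + K_2X_2.

u(t) = K_1e^(-4t)sin(3t) + 2K_1e^(-4t)cos(3t) + 2K_2e^(-4t)sin(3t) - K_2e^(-4t)cos(3t), v(t) = K_1e^(-4t)sin(3t) + 3K_1e^(-4t)cos(3t) + 3K_2e^(-4t)sin(3t) - K_2e^(-4t)cos(3t)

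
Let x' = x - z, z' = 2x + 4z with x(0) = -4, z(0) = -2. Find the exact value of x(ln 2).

8

A = [[1,-1],[2,4]]; eigenvalues λ = 2, 3.
Eigenvectors: (1,-1) for λ=2, (1,-2) for λ=3.
From the initial condition, c_1 = -10, c_2 = 6.
x(ln 2) = (-10)(2^2)(1) + (6)(2^3)(1) = 8.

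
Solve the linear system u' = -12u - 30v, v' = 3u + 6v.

u(t) = 3C_1e^(-3t)sin(3t) - C_1e^(-3t)cos(3t) - C_2e^(-3t)sin(3t) - 3C_2e^(-3t)cos(3t), v(t) = -C_1e^(-3t)sin(3t) + C_2e^(-3t)cos(3t)

Coefficient matrix A = [[-12, -30], [3, 6]].
Characteristic polynomial det(A - λI) = λ^2 + 6λ + 18 = 0.
Eigenvalues λ = -3 ± 3i (complex conjugate pair).
For λ=-3+3i: an eigenvector is (-1,0) - i(3,-1) = (-1 - 3i, 0 + i).
A real fundamental pair from Re and Im of e^((-3+3i)t)v: X_1 = e^(-3t)(cos(3t)·(-1,0) + sin(3t)·(3,-1)), X_2 = e^(-3t)(sin(3t)·(-1,0) - cos(3t)·(3,-1)).
General solution: C_1X_1 + C_2X_2.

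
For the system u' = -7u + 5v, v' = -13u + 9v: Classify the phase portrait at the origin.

A = [[-7,5],[-13,9]]; det(A-λI) = λ^2 - 2λ + 2.
λ = 1 ± i: positive real part.

unstable spiral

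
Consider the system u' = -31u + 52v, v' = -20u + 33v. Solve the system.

Coefficient matrix A = [[-31, 52], [-20, 33]].
Characteristic polynomial det(A - λI) = λ^2 - 2λ + 17 = 0.
Eigenvalues λ = 1 ± 4i (complex conjugate pair).
For λ=1+4i: an eigenvector is (-3,-2) - i(-2,-1) = (-3 + 2i, -2 + i).
A real fundamental pair from Re and Im of e^((1+4i)t)v: X_1 = e^(t)(cos(4t)·(-3,-2) + sin(4t)·(-2,-1)), X_2 = e^(t)(sin(4t)·(-3,-2) - cos(4t)·(-2,-1)).
General solution: C_1X_1 + C_2X_2.

u(t) = -2C_1e^(t)sin(4t) - 3C_1e^(t)cos(4t) - 3C_2e^(t)sin(4t) + 2C_2e^(t)cos(4t), v(t) = -C_1e^(t)sin(4t) - 2C_1e^(t)cos(4t) - 2C_2e^(t)sin(4t) + C_2e^(t)cos(4t)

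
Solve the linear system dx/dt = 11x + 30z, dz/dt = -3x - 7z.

Coefficient matrix A = [[11, 30], [-3, -7]].
Characteristic polynomial det(A - λI) = λ^2 - 4λ + 13 = 0.
Eigenvalues λ = 2 ± 3i (complex conjugate pair).
For λ=2+3i: an eigenvector is (-1,0) - i(-3,1) = (-1 + 3i, 0 - i).
A real fundamental pair from Re and Im of e^((2+3i)t)v: X_1 = e^(2t)(cos(3t)·(-1,0) + sin(3t)·(-3,1)), X_2 = e^(2t)(sin(3t)·(-1,0) - cos(3t)·(-3,1)).
General solution: K_1X_1 + K_2X_2.

x(t) = -3K_1e^(2t)sin(3t) - K_1e^(2t)cos(3t) - K_2e^(2t)sin(3t) + 3K_2e^(2t)cos(3t), z(t) = K_1e^(2t)sin(3t) - K_2e^(2t)cos(3t)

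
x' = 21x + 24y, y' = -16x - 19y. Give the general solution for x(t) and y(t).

x(t) = c_1e^(-3t) - 3c_2e^(5t), y(t) = -c_1e^(-3t) + 2c_2e^(5t)

Coefficient matrix A = [[21, 24], [-16, -19]].
Characteristic polynomial det(A - λI) = λ^2 - 2λ - 15 = 0.
Eigenvalues λ = -3, 5.
For λ=-3: (A-λI) row 1 is [24, 24], so an eigenvector is (1, -1).
For λ=5: (A-λI) row 1 is [16, 24], so an eigenvector is (-3, 2).
General solution: c_1e^(-3t)(1,-1) + c_2e^(5t)(-3,2).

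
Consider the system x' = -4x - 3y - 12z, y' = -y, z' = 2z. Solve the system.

x(t) = -2C_1e^(2t) - C_2e^(-t) + C_3e^(-4t), y(t) = C_2e^(-t), z(t) = C_1e^(2t)

Coefficient matrix A = [[-4, -3, -12], [0, -1, 0], [0, 0, 2]].
det(A - λI) = 0 gives eigenvalues λ = 2, -1, -4.
For λ=2: eigenvector (-2,0,1).
For λ=-1: eigenvector (-1,1,0).
For λ=-4: eigenvector (1,0,0).
General solution: C_1e^(2t)(-2,0,1) + C_2e^(-t)(-1,1,0) + C_3e^(-4t)(1,0,0).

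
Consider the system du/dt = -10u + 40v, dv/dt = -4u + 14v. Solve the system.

u(t) = -3c_1e^(2t)sin(4t) + c_1e^(2t)cos(4t) + c_2e^(2t)sin(4t) + 3c_2e^(2t)cos(4t), v(t) = -c_1e^(2t)sin(4t) + c_2e^(2t)cos(4t)

Coefficient matrix A = [[-10, 40], [-4, 14]].
Characteristic polynomial det(A - λI) = λ^2 - 4λ + 20 = 0.
Eigenvalues λ = 2 ± 4i (complex conjugate pair).
For λ=2+4i: an eigenvector is (1,0) - i(-3,-1) = (1 + 3i, 0 + i).
A real fundamental pair from Re and Im of e^((2+4i)t)v: X_1 = e^(2t)(cos(4t)·(1,0) + sin(4t)·(-3,-1)), X_2 = e^(2t)(sin(4t)·(1,0) - cos(4t)·(-3,-1)).
General solution: c_1X_1 + c_2X_2.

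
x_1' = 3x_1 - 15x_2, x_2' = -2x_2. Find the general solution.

x_1(t) = -3c_1e^(-2t) + c_2e^(3t), x_2(t) = -c_1e^(-2t)

Coefficient matrix A = [[3, -15], [0, -2]].
Characteristic polynomial det(A - λI) = λ^2 - λ - 6 = 0.
Eigenvalues λ = -2, 3.
For λ=-2: (A-λI) row 1 is [5, -15], so an eigenvector is (-3, -1).
For λ=3: (A-λI) row 1 is [0, -15], so an eigenvector is (1, 0).
General solution: c_1e^(-2t)(-3,-1) + c_2e^(3t)(1,0).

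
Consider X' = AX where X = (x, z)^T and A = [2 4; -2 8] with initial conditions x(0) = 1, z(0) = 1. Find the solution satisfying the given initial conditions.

Coefficient matrix A = [[2, 4], [-2, 8]].
Characteristic polynomial det(A - λI) = λ^2 - 10λ + 24 = 0.
Eigenvalues λ = 4, 6.
For λ=4: (A-λI) row 1 is [-2, 4], so an eigenvector is (-2, -1).
For λ=6: (A-λI) row 1 is [-4, 4], so an eigenvector is (1, 1).
General solution: c_1e^(4t)(-2,-1) + c_2e^(6t)(1,1).
Applying x(0)=1, z(0)=1 gives c_1=0, c_2=1.

x(t) = e^(6t), z(t) = e^(6t)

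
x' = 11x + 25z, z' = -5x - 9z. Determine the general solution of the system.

x(t) = C_1e^(t)sin(5t) - 2C_1e^(t)cos(5t) - 2C_2e^(t)sin(5t) - C_2e^(t)cos(5t), z(t) = C_1e^(t)cos(5t) + C_2e^(t)sin(5t)

Coefficient matrix A = [[11, 25], [-5, -9]].
Characteristic polynomial det(A - λI) = λ^2 - 2λ + 26 = 0.
Eigenvalues λ = 1 ± 5i (complex conjugate pair).
For λ=1+5i: an eigenvector is (-2,1) - i(1,0) = (-2 - i, 1).
A real fundamental pair from Re and Im of e^((1+5i)t)v: X_1 = e^(t)(cos(5t)·(-2,1) + sin(5t)·(1,0)), X_2 = e^(t)(sin(5t)·(-2,1) - cos(5t)·(1,0)).
General solution: C_1X_1 + C_2X_2.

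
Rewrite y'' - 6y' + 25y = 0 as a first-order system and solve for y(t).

Let x_1 = y, x_2 = y'. Then x_1' = x_2 and x_2' = -25x_1 + 6x_2.
A = [[0,1],[-25,6]]; det(A-λI) = λ^2 - 6λ + 25.
Eigenvalues λ = 3 ± 4i.

y(t) = c_1e^(3t)cos(4t) + c_2e^(3t)sin(4t)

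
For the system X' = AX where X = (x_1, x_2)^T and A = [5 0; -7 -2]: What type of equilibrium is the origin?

A = [[5,0],[-7,-2]]; det(A-λI) = λ^2 - 3λ - 10.
λ = 5, -2: opposite signs.

saddle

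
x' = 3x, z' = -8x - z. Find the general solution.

x(t) = c_1e^(3t), z(t) = -2c_1e^(3t) + c_2e^(-t)

Coefficient matrix A = [[3, 0], [-8, -1]].
Characteristic polynomial det(A - λI) = λ^2 - 2λ - 3 = 0.
Eigenvalues λ = 3, -1.
For λ=3: (A-λI) row 2 is [-8, -4], so an eigenvector is (1, -2).
For λ=-1: (A-λI) row 1 is [4, 0], so an eigenvector is (0, 1).
General solution: c_1e^(3t)(1,-2) + c_2e^(-t)(0,1).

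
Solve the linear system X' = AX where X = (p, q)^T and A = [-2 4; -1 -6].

p(t) = -2c_1e^(-4t) - 2c_2te^(-4t) - c_2e^(-4t), q(t) = c_1e^(-4t) + c_2te^(-4t)

Coefficient matrix A = [[-2, 4], [-1, -6]].
Characteristic polynomial det(A - λI) = λ^2 + 8λ + 16 = 0.
Single eigenvalue λ = -4 with algebraic multiplicity 2.
Eigenvector v = (-2,1); generalized eigenvector w with (A-λI)w=v is (-1,0).
General solution: e^(-4t)[c_1·v + c_2·(t·v + w)].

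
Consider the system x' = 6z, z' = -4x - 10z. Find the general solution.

x(t) = 3K_1e^(-4t) + K_2e^(-6t), z(t) = -2K_1e^(-4t) - K_2e^(-6t)

Coefficient matrix A = [[0, 6], [-4, -10]].
Characteristic polynomial det(A - λI) = λ^2 + 10λ + 24 = 0.
Eigenvalues λ = -4, -6.
For λ=-4: (A-λI) row 1 is [4, 6], so an eigenvector is (3, -2).
For λ=-6: (A-λI) row 1 is [6, 6], so an eigenvector is (1, -1).
General solution: K_1e^(-4t)(3,-2) + K_2e^(-6t)(1,-1).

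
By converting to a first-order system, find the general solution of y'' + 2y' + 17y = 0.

Let x_1 = y, x_2 = y'. Then x_1' = x_2 and x_2' = -17x_1 - 2x_2.
A = [[0,1],[-17,-2]]; det(A-λI) = λ^2 + 2λ + 17.
Eigenvalues λ = -1 ± 4i.

y(t) = C_1e^(-t)cos(4t) + C_2e^(-t)sin(4t)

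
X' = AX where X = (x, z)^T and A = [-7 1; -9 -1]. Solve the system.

Coefficient matrix A = [[-7, 1], [-9, -1]].
Characteristic polynomial det(A - λI) = λ^2 + 8λ + 16 = 0.
Single eigenvalue λ = -4 with algebraic multiplicity 2.
Eigenvector v = (1,3); generalized eigenvector w with (A-λI)w=v is (-1,-2).
General solution: e^(-4t)[c_1·v + c_2·(t·v + w)].

x(t) = c_1e^(-4t) + c_2te^(-4t) - c_2e^(-4t), z(t) = 3c_1e^(-4t) + 3c_2te^(-4t) - 2c_2e^(-4t)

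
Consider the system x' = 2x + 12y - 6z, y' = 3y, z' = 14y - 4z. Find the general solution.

Coefficient matrix A = [[2, 12, -6], [0, 3, 0], [0, 14, -4]].
det(A - λI) = 0 gives eigenvalues λ = 2, 3, -4.
For λ=2: eigenvector (1,0,0).
For λ=3: eigenvector (0,1,2).
For λ=-4: eigenvector (1,0,1).
General solution: K_1e^(2t)(1,0,0) + K_2e^(3t)(0,1,2) + K_3e^(-4t)(1,0,1).

x(t) = K_1e^(2t) + K_3e^(-4t), y(t) = K_2e^(3t), z(t) = 2K_2e^(3t) + K_3e^(-4t)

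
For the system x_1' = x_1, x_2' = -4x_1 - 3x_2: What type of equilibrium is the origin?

A = [[1,0],[-4,-3]]; det(A-λI) = λ^2 + 2λ - 3.
λ = -3, 1: opposite signs.

saddle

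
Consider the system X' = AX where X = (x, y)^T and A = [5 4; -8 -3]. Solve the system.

Coefficient matrix A = [[5, 4], [-8, -3]].
Characteristic polynomial det(A - λI) = λ^2 - 2λ + 17 = 0.
Eigenvalues λ = 1 ± 4i (complex conjugate pair).
For λ=1+4i: an eigenvector is (0,1) - i(1,-1) = (0 - i, 1 + i).
A real fundamental pair from Re and Im of e^((1+4i)t)v: X_1 = e^(t)(cos(4t)·(0,1) + sin(4t)·(1,-1)), X_2 = e^(t)(sin(4t)·(0,1) - cos(4t)·(1,-1)).
General solution: C_1X_1 + C_2X_2.

x(t) = C_1e^(t)sin(4t) - C_2e^(t)cos(4t), y(t) = -C_1e^(t)sin(4t) + C_1e^(t)cos(4t) + C_2e^(t)sin(4t) + C_2e^(t)cos(4t)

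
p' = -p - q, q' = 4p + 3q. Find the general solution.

Coefficient matrix A = [[-1, -1], [4, 3]].
Characteristic polynomial det(A - λI) = λ^2 - 2λ + 1 = 0.
Single eigenvalue λ = 1 with algebraic multiplicity 2.
Eigenvector v = (-1,2); generalized eigenvector w with (A-λI)w=v is (1,-1).
General solution: e^(t)[C_1·v + C_2·(t·v + w)].

p(t) = -C_1e^(t) - C_2te^(t) + C_2e^(t), q(t) = 2C_1e^(t) + 2C_2te^(t) - C_2e^(t)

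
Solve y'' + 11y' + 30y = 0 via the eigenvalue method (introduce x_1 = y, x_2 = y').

y(t) = K_1e^(-6t) + K_2e^(-5t)

Let x_1 = y, x_2 = y'. Then x_1' = x_2 and x_2' = -30x_1 - 11x_2.
A = [[0,1],[-30,-11]]; det(A-λI) = λ^2 + 11λ + 30.
Eigenvalues λ = -6, -5 with eigenvectors (1,-6), (1,-5).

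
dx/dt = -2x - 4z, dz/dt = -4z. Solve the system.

x(t) = K_1e^(-2t) - 2K_2e^(-4t), z(t) = -K_2e^(-4t)

Coefficient matrix A = [[-2, -4], [0, -4]].
Characteristic polynomial det(A - λI) = λ^2 + 6λ + 8 = 0.
Eigenvalues λ = -2, -4.
For λ=-2: (A-λI) row 1 is [0, -4], so an eigenvector is (1, 0).
For λ=-4: (A-λI) row 1 is [2, -4], so an eigenvector is (-2, -1).
General solution: K_1e^(-2t)(1,0) + K_2e^(-4t)(-2,-1).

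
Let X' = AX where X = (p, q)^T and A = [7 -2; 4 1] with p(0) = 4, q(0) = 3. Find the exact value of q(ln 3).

A = [[7,-2],[4,1]]; eigenvalues λ = 3, 5.
Eigenvectors: (-1,-2) for λ=3, (-1,-1) for λ=5.
From the initial condition, c_1 = 1, c_2 = -5.
q(ln 3) = (1)(3^3)(-2) + (-5)(3^5)(-1) = 1161.

1161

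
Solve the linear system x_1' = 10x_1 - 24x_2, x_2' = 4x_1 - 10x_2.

Coefficient matrix A = [[10, -24], [4, -10]].
Characteristic polynomial det(A - λI) = λ^2 - 4 = 0.
Eigenvalues λ = -2, 2.
For λ=-2: (A-λI) row 1 is [12, -24], so an eigenvector is (-2, -1).
For λ=2: (A-λI) row 1 is [8, -24], so an eigenvector is (3, 1).
General solution: K_1e^(-2t)(-2,-1) + K_2e^(2t)(3,1).

x_1(t) = -2K_1e^(-2t) + 3K_2e^(2t), x_2(t) = -K_1e^(-2t) + K_2e^(2t)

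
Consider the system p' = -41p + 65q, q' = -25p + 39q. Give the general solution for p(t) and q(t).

Coefficient matrix A = [[-41, 65], [-25, 39]].
Characteristic polynomial det(A - λI) = λ^2 + 2λ + 26 = 0.
Eigenvalues λ = -1 ± 5i (complex conjugate pair).
For λ=-1+5i: an eigenvector is (3,2) - i(2,1) = (3 - 2i, 2 - i).
A real fundamental pair from Re and Im of e^((-1+5i)t)v: X_1 = e^(-t)(cos(5t)·(3,2) + sin(5t)·(2,1)), X_2 = e^(-t)(sin(5t)·(3,2) - cos(5t)·(2,1)).
General solution: C_1X_1 + C_2X_2.

p(t) = 2C_1e^(-t)sin(5t) + 3C_1e^(-t)cos(5t) + 3C_2e^(-t)sin(5t) - 2C_2e^(-t)cos(5t), q(t) = C_1e^(-t)sin(5t) + 2C_1e^(-t)cos(5t) + 2C_2e^(-t)sin(5t) - C_2e^(-t)cos(5t)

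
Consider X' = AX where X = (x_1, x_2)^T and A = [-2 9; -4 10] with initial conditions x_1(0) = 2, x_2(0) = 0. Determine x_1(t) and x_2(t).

Coefficient matrix A = [[-2, 9], [-4, 10]].
Characteristic polynomial det(A - λI) = λ^2 - 8λ + 16 = 0.
Single eigenvalue λ = 4 with algebraic multiplicity 2.
Eigenvector v = (3,2); generalized eigenvector w with (A-λI)w=v is (-2,-1).
General solution: e^(4t)[C_1·v + C_2·(t·v + w)].
Applying x_1(0)=2, x_2(0)=0 gives C_1=-2, C_2=-4.

x_1(t) = -12te^(4t) + 2e^(4t), x_2(t) = -8te^(4t)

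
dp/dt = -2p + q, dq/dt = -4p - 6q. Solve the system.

Coefficient matrix A = [[-2, 1], [-4, -6]].
Characteristic polynomial det(A - λI) = λ^2 + 8λ + 16 = 0.
Single eigenvalue λ = -4 with algebraic multiplicity 2.
Eigenvector v = (-1,2); generalized eigenvector w with (A-λI)w=v is (-1,1).
General solution: e^(-4t)[C_1·v + C_2·(t·v + w)].

p(t) = -C_1e^(-4t) - C_2te^(-4t) - C_2e^(-4t), q(t) = 2C_1e^(-4t) + 2C_2te^(-4t) + C_2e^(-4t)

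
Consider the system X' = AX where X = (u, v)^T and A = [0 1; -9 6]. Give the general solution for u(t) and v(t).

u(t) = K_1e^(3t) + K_2te^(3t), v(t) = 3K_1e^(3t) + 3K_2te^(3t) + K_2e^(3t)

Coefficient matrix A = [[0, 1], [-9, 6]].
Characteristic polynomial det(A - λI) = λ^2 - 6λ + 9 = 0.
Single eigenvalue λ = 3 with algebraic multiplicity 2.
Eigenvector v = (1,3); generalized eigenvector w with (A-λI)w=v is (0,1).
General solution: e^(3t)[K_1·v + K_2·(t·v + w)].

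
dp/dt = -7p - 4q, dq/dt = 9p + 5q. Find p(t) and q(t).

p(t) = 2K_1e^(-t) + 2K_2te^(-t) - K_2e^(-t), q(t) = -3K_1e^(-t) - 3K_2te^(-t) + K_2e^(-t)

Coefficient matrix A = [[-7, -4], [9, 5]].
Characteristic polynomial det(A - λI) = λ^2 + 2λ + 1 = 0.
Single eigenvalue λ = -1 with algebraic multiplicity 2.
Eigenvector v = (2,-3); generalized eigenvector w with (A-λI)w=v is (-1,1).
General solution: e^(-t)[K_1·v + K_2·(t·v + w)].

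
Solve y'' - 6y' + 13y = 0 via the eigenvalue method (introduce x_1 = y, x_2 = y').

y(t) = c_1e^(3t)cos(2t) + c_2e^(3t)sin(2t)

Let x_1 = y, x_2 = y'. Then x_1' = x_2 and x_2' = -13x_1 + 6x_2.
A = [[0,1],[-13,6]]; det(A-λI) = λ^2 - 6λ + 13.
Eigenvalues λ = 3 ± 2i.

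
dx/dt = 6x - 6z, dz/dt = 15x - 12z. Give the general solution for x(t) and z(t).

Coefficient matrix A = [[6, -6], [15, -12]].
Characteristic polynomial det(A - λI) = λ^2 + 6λ + 18 = 0.
Eigenvalues λ = -3 ± 3i (complex conjugate pair).
For λ=-3+3i: an eigenvector is (-1,-2) - i(1,1) = (-1 - i, -2 - i).
A real fundamental pair from Re and Im of e^((-3+3i)t)v: X_1 = e^(-3t)(cos(3t)·(-1,-2) + sin(3t)·(1,1)), X_2 = e^(-3t)(sin(3t)·(-1,-2) - cos(3t)·(1,1)).
General solution: c_1X_1 + c_2X_2.

x(t) = c_1e^(-3t)sin(3t) - c_1e^(-3t)cos(3t) - c_2e^(-3t)sin(3t) - c_2e^(-3t)cos(3t), z(t) = c_1e^(-3t)sin(3t) - 2c_1e^(-3t)cos(3t) - 2c_2e^(-3t)sin(3t) - c_2e^(-3t)cos(3t)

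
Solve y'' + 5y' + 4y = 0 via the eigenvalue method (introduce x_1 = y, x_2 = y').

Let x_1 = y, x_2 = y'. Then x_1' = x_2 and x_2' = -4x_1 - 5x_2.
A = [[0,1],[-4,-5]]; det(A-λI) = λ^2 + 5λ + 4.
Eigenvalues λ = -4, -1 with eigenvectors (1,-4), (1,-1).

y(t) = c_1e^(-4t) + c_2e^(-t)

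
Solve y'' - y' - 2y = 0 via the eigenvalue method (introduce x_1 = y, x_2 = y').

Let x_1 = y, x_2 = y'. Then x_1' = x_2 and x_2' = 2x_1 + x_2.
A = [[0,1],[2,1]]; det(A-λI) = λ^2 - λ - 2.
Eigenvalues λ = 2, -1 with eigenvectors (1,2), (1,-1).

y(t) = K_1e^(2t) + K_2e^(-t)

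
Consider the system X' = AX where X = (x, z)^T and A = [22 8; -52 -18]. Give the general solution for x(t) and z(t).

x(t) = -K_1e^(2t)sin(4t) + K_1e^(2t)cos(4t) + K_2e^(2t)sin(4t) + K_2e^(2t)cos(4t), z(t) = 2K_1e^(2t)sin(4t) - 3K_1e^(2t)cos(4t) - 3K_2e^(2t)sin(4t) - 2K_2e^(2t)cos(4t)

Coefficient matrix A = [[22, 8], [-52, -18]].
Characteristic polynomial det(A - λI) = λ^2 - 4λ + 20 = 0.
Eigenvalues λ = 2 ± 4i (complex conjugate pair).
For λ=2+4i: an eigenvector is (1,-3) - i(-1,2) = (1 + i, -3 - 2i).
A real fundamental pair from Re and Im of e^((2+4i)t)v: X_1 = e^(2t)(cos(4t)·(1,-3) + sin(4t)·(-1,2)), X_2 = e^(2t)(sin(4t)·(1,-3) - cos(4t)·(-1,2)).
General solution: K_1X_1 + K_2X_2.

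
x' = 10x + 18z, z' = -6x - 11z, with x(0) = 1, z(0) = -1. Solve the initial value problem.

Coefficient matrix A = [[10, 18], [-6, -11]].
Characteristic polynomial det(A - λI) = λ^2 + λ - 2 = 0.
Eigenvalues λ = -2, 1.
For λ=-2: (A-λI) row 1 is [12, 18], so an eigenvector is (3, -2).
For λ=1: (A-λI) row 1 is [9, 18], so an eigenvector is (-2, 1).
General solution: C_1e^(-2t)(3,-2) + C_2e^(t)(-2,1).
Applying x(0)=1, z(0)=-1 gives C_1=1, C_2=1.

x(t) = -2e^(t) + 3e^(-2t), z(t) = e^(t) - 2e^(-2t)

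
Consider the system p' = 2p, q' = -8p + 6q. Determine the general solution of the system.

Coefficient matrix A = [[2, 0], [-8, 6]].
Characteristic polynomial det(A - λI) = λ^2 - 8λ + 12 = 0.
Eigenvalues λ = 2, 6.
For λ=2: (A-λI) row 2 is [-8, 4], so an eigenvector is (-1, -2).
For λ=6: (A-λI) row 1 is [-4, 0], so an eigenvector is (0, 1).
General solution: c_1e^(2t)(-1,-2) + c_2e^(6t)(0,1).

p(t) = -c_1e^(2t), q(t) = -2c_1e^(2t) + c_2e^(6t)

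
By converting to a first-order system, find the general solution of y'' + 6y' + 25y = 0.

y(t) = c_1e^(-3t)cos(4t) + c_2e^(-3t)sin(4t)

Let x_1 = y, x_2 = y'. Then x_1' = x_2 and x_2' = -25x_1 - 6x_2.
A = [[0,1],[-25,-6]]; det(A-λI) = λ^2 + 6λ + 25.
Eigenvalues λ = -3 ± 4i.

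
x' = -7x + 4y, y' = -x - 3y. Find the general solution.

Coefficient matrix A = [[-7, 4], [-1, -3]].
Characteristic polynomial det(A - λI) = λ^2 + 10λ + 25 = 0.
Single eigenvalue λ = -5 with algebraic multiplicity 2.
Eigenvector v = (2,1); generalized eigenvector w with (A-λI)w=v is (-1,0).
General solution: e^(-5t)[C_1·v + C_2·(t·v + w)].

x(t) = 2C_1e^(-5t) + 2C_2te^(-5t) - C_2e^(-5t), y(t) = C_1e^(-5t) + C_2te^(-5t)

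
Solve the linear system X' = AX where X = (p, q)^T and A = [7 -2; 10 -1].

p(t) = -K_1e^(3t)sin(2t) + K_2e^(3t)cos(2t), q(t) = -2K_1e^(3t)sin(2t) + K_1e^(3t)cos(2t) + K_2e^(3t)sin(2t) + 2K_2e^(3t)cos(2t)

Coefficient matrix A = [[7, -2], [10, -1]].
Characteristic polynomial det(A - λI) = λ^2 - 6λ + 13 = 0.
Eigenvalues λ = 3 ± 2i (complex conjugate pair).
For λ=3+2i: an eigenvector is (0,1) - i(-1,-2) = (0 + i, 1 + 2i).
A real fundamental pair from Re and Im of e^((3+2i)t)v: X_1 = e^(3t)(cos(2t)·(0,1) + sin(2t)·(-1,-2)), X_2 = e^(3t)(sin(2t)·(0,1) - cos(2t)·(-1,-2)).
General solution: K_1X_1 + K_2X_2.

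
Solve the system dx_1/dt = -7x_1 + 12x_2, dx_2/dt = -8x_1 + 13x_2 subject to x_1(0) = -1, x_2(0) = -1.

x_1(t) = -e^(5t), x_2(t) = -e^(5t)

Coefficient matrix A = [[-7, 12], [-8, 13]].
Characteristic polynomial det(A - λI) = λ^2 - 6λ + 5 = 0.
Eigenvalues λ = 1, 5.
For λ=1: (A-λI) row 1 is [-8, 12], so an eigenvector is (3, 2).
For λ=5: (A-λI) row 1 is [-12, 12], so an eigenvector is (1, 1).
General solution: C_1e^(t)(3,2) + C_2e^(5t)(1,1).
Applying x_1(0)=-1, x_2(0)=-1 gives C_1=0, C_2=-1.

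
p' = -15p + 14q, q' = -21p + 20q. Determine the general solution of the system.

p(t) = C_1e^(-t) - 2C_2e^(6t), q(t) = C_1e^(-t) - 3C_2e^(6t)

Coefficient matrix A = [[-15, 14], [-21, 20]].
Characteristic polynomial det(A - λI) = λ^2 - 5λ - 6 = 0.
Eigenvalues λ = -1, 6.
For λ=-1: (A-λI) row 1 is [-14, 14], so an eigenvector is (1, 1).
For λ=6: (A-λI) row 1 is [-21, 14], so an eigenvector is (-2, -3).
General solution: C_1e^(-t)(1,1) + C_2e^(6t)(-2,-3).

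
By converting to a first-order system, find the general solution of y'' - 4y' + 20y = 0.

y(t) = C_1e^(2t)cos(4t) + C_2e^(2t)sin(4t)

Let x_1 = y, x_2 = y'. Then x_1' = x_2 and x_2' = -20x_1 + 4x_2.
A = [[0,1],[-20,4]]; det(A-λI) = λ^2 - 4λ + 20.
Eigenvalues λ = 2 ± 4i.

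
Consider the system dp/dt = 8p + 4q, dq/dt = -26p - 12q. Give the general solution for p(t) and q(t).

Coefficient matrix A = [[8, 4], [-26, -12]].
Characteristic polynomial det(A - λI) = λ^2 + 4λ + 8 = 0.
Eigenvalues λ = -2 ± 2i (complex conjugate pair).
For λ=-2+2i: an eigenvector is (-1,2) - i(-1,3) = (-1 + i, 2 - 3i).
A real fundamental pair from Re and Im of e^((-2+2i)t)v: X_1 = e^(-2t)(cos(2t)·(-1,2) + sin(2t)·(-1,3)), X_2 = e^(-2t)(sin(2t)·(-1,2) - cos(2t)·(-1,3)).
General solution: c_1X_1 + c_2X_2.

p(t) = -c_1e^(-2t)sin(2t) - c_1e^(-2t)cos(2t) - c_2e^(-2t)sin(2t) + c_2e^(-2t)cos(2t), q(t) = 3c_1e^(-2t)sin(2t) + 2c_1e^(-2t)cos(2t) + 2c_2e^(-2t)sin(2t) - 3c_2e^(-2t)cos(2t)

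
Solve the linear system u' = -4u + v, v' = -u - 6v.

Coefficient matrix A = [[-4, 1], [-1, -6]].
Characteristic polynomial det(A - λI) = λ^2 + 10λ + 25 = 0.
Single eigenvalue λ = -5 with algebraic multiplicity 2.
Eigenvector v = (-1,1); generalized eigenvector w with (A-λI)w=v is (2,-3).
General solution: e^(-5t)[C_1·v + C_2·(t·v + w)].

u(t) = -C_1e^(-5t) - C_2te^(-5t) + 2C_2e^(-5t), v(t) = C_1e^(-5t) + C_2te^(-5t) - 3C_2e^(-5t)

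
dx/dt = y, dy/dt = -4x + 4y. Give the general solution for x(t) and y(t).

x(t) = c_1e^(2t) + c_2te^(2t) + c_2e^(2t), y(t) = 2c_1e^(2t) + 2c_2te^(2t) + 3c_2e^(2t)

Coefficient matrix A = [[0, 1], [-4, 4]].
Characteristic polynomial det(A - λI) = λ^2 - 4λ + 4 = 0.
Single eigenvalue λ = 2 with algebraic multiplicity 2.
Eigenvector v = (1,2); generalized eigenvector w with (A-λI)w=v is (1,3).
General solution: e^(2t)[c_1·v + c_2·(t·v + w)].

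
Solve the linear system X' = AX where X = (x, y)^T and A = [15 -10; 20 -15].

Coefficient matrix A = [[15, -10], [20, -15]].
Characteristic polynomial det(A - λI) = λ^2 - 25 = 0.
Eigenvalues λ = -5, 5.
For λ=-5: (A-λI) row 1 is [20, -10], so an eigenvector is (-1, -2).
For λ=5: (A-λI) row 1 is [10, -10], so an eigenvector is (1, 1).
General solution: c_1e^(-5t)(-1,-2) + c_2e^(5t)(1,1).

x(t) = -c_1e^(-5t) + c_2e^(5t), y(t) = -2c_1e^(-5t) + c_2e^(5t)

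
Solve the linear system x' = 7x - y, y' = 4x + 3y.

Coefficient matrix A = [[7, -1], [4, 3]].
Characteristic polynomial det(A - λI) = λ^2 - 10λ + 25 = 0.
Single eigenvalue λ = 5 with algebraic multiplicity 2.
Eigenvector v = (-1,-2); generalized eigenvector w with (A-λI)w=v is (1,3).
General solution: e^(5t)[K_1·v + K_2·(t·v + w)].

x(t) = -K_1e^(5t) - K_2te^(5t) + K_2e^(5t), y(t) = -2K_1e^(5t) - 2K_2te^(5t) + 3K_2e^(5t)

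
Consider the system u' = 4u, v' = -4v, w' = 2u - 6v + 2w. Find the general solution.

u(t) = C_1e^(4t), v(t) = C_3e^(-4t), w(t) = C_1e^(4t) + C_2e^(2t) + C_3e^(-4t)

Coefficient matrix A = [[4, 0, 0], [0, -4, 0], [2, -6, 2]].
det(A - λI) = 0 gives eigenvalues λ = 4, 2, -4.
For λ=4: eigenvector (1,0,1).
For λ=2: eigenvector (0,0,1).
For λ=-4: eigenvector (0,1,1).
General solution: C_1e^(4t)(1,0,1) + C_2e^(2t)(0,0,1) + C_3e^(-4t)(0,1,1).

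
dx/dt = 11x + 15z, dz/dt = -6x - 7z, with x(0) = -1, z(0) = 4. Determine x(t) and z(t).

Coefficient matrix A = [[11, 15], [-6, -7]].
Characteristic polynomial det(A - λI) = λ^2 - 4λ + 13 = 0.
Eigenvalues λ = 2 ± 3i (complex conjugate pair).
For λ=2+3i: an eigenvector is (1,-1) - i(-2,1) = (1 + 2i, -1 - i).
A real fundamental pair from Re and Im of e^((2+3i)t)v: X_1 = e^(2t)(cos(3t)·(1,-1) + sin(3t)·(-2,1)), X_2 = e^(2t)(sin(3t)·(1,-1) - cos(3t)·(-2,1)).
General solution: C_1X_1 + C_2X_2.
Applying x(0)=-1, z(0)=4 gives C_1=-7, C_2=3.

x(t) = 17e^(2t)sin(3t) - e^(2t)cos(3t), z(t) = -10e^(2t)sin(3t) + 4e^(2t)cos(3t)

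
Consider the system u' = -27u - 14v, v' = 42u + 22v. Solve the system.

u(t) = -2K_1e^(-6t) - K_2e^(t), v(t) = 3K_1e^(-6t) + 2K_2e^(t)

Coefficient matrix A = [[-27, -14], [42, 22]].
Characteristic polynomial det(A - λI) = λ^2 + 5λ - 6 = 0.
Eigenvalues λ = -6, 1.
For λ=-6: (A-λI) row 1 is [-21, -14], so an eigenvector is (-2, 3).
For λ=1: (A-λI) row 1 is [-28, -14], so an eigenvector is (-1, 2).
General solution: K_1e^(-6t)(-2,3) + K_2e^(t)(-1,2).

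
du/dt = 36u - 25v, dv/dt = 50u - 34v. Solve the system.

Coefficient matrix A = [[36, -25], [50, -34]].
Characteristic polynomial det(A - λI) = λ^2 - 2λ + 26 = 0.
Eigenvalues λ = 1 ± 5i (complex conjugate pair).
For λ=1+5i: an eigenvector is (2,3) - i(-1,-1) = (2 + i, 3 + i).
A real fundamental pair from Re and Im of e^((1+5i)t)v: X_1 = e^(t)(cos(5t)·(2,3) + sin(5t)·(-1,-1)), X_2 = e^(t)(sin(5t)·(2,3) - cos(5t)·(-1,-1)).
General solution: C_1X_1 + C_2X_2.

u(t) = -C_1e^(t)sin(5t) + 2C_1e^(t)cos(5t) + 2C_2e^(t)sin(5t) + C_2e^(t)cos(5t), v(t) = -C_1e^(t)sin(5t) + 3C_1e^(t)cos(5t) + 3C_2e^(t)sin(5t) + C_2e^(t)cos(5t)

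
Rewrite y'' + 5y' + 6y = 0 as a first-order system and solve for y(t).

Let x_1 = y, x_2 = y'. Then x_1' = x_2 and x_2' = -6x_1 - 5x_2.
A = [[0,1],[-6,-5]]; det(A-λI) = λ^2 + 5λ + 6.
Eigenvalues λ = -3, -2 with eigenvectors (1,-3), (1,-2).

y(t) = c_1e^(-3t) + c_2e^(-2t)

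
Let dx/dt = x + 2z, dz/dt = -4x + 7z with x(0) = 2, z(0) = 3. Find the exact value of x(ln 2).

40

A = [[1,2],[-4,7]]; eigenvalues λ = 3, 5.
Eigenvectors: (-1,-1) for λ=3, (1,2) for λ=5.
From the initial condition, c_1 = -1, c_2 = 1.
x(ln 2) = (-1)(2^3)(-1) + (1)(2^5)(1) = 40.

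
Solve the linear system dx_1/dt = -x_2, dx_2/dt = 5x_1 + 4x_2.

Coefficient matrix A = [[0, -1], [5, 4]].
Characteristic polynomial det(A - λI) = λ^2 - 4λ + 5 = 0.
Eigenvalues λ = 2 ± i (complex conjugate pair).
For λ=2+i: an eigenvector is (0,-1) - i(1,-2) = (0 - i, -1 + 2i).
A real fundamental pair from Re and Im of e^((2+i)t)v: X_1 = e^(2t)(cos(t)·(0,-1) + sin(t)·(1,-2)), X_2 = e^(2t)(sin(t)·(0,-1) - cos(t)·(1,-2)).
General solution: c_1X_1 + c_2X_2.

x_1(t) = c_1e^(2t)sin(t) - c_2e^(2t)cos(t), x_2(t) = -2c_1e^(2t)sin(t) - c_1e^(2t)cos(t) - c_2e^(2t)sin(t) + 2c_2e^(2t)cos(t)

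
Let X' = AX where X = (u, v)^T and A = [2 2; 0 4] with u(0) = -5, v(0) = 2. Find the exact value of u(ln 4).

400

A = [[2,2],[0,4]]; eigenvalues λ = 2, 4.
Eigenvectors: (-1,0) for λ=2, (1,1) for λ=4.
From the initial condition, c_1 = 7, c_2 = 2.
u(ln 4) = (7)(4^2)(-1) + (2)(4^4)(1) = 400.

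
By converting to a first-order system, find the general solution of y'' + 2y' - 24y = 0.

Let x_1 = y, x_2 = y'. Then x_1' = x_2 and x_2' = 24x_1 - 2x_2.
A = [[0,1],[24,-2]]; det(A-λI) = λ^2 + 2λ - 24.
Eigenvalues λ = -6, 4 with eigenvectors (1,-6), (1,4).

y(t) = C_1e^(-6t) + C_2e^(4t)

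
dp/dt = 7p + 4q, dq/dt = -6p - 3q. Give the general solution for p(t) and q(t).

p(t) = C_1e^(3t) - 2C_2e^(t), q(t) = -C_1e^(3t) + 3C_2e^(t)

Coefficient matrix A = [[7, 4], [-6, -3]].
Characteristic polynomial det(A - λI) = λ^2 - 4λ + 3 = 0.
Eigenvalues λ = 3, 1.
For λ=3: (A-λI) row 1 is [4, 4], so an eigenvector is (1, -1).
For λ=1: (A-λI) row 1 is [6, 4], so an eigenvector is (-2, 3).
General solution: C_1e^(3t)(1,-1) + C_2e^(t)(-2,3).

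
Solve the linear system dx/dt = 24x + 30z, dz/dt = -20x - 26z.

x(t) = -3c_1e^(4t) - c_2e^(-6t), z(t) = 2c_1e^(4t) + c_2e^(-6t)

Coefficient matrix A = [[24, 30], [-20, -26]].
Characteristic polynomial det(A - λI) = λ^2 + 2λ - 24 = 0.
Eigenvalues λ = 4, -6.
For λ=4: (A-λI) row 1 is [20, 30], so an eigenvector is (-3, 2).
For λ=-6: (A-λI) row 1 is [30, 30], so an eigenvector is (-1, 1).
General solution: c_1e^(4t)(-3,2) + c_2e^(-6t)(-1,1).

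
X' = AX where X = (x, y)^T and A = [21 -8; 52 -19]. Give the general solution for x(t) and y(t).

x(t) = -C_1e^(t)sin(4t) + C_1e^(t)cos(4t) + C_2e^(t)sin(4t) + C_2e^(t)cos(4t), y(t) = -2C_1e^(t)sin(4t) + 3C_1e^(t)cos(4t) + 3C_2e^(t)sin(4t) + 2C_2e^(t)cos(4t)

Coefficient matrix A = [[21, -8], [52, -19]].
Characteristic polynomial det(A - λI) = λ^2 - 2λ + 17 = 0.
Eigenvalues λ = 1 ± 4i (complex conjugate pair).
For λ=1+4i: an eigenvector is (1,3) - i(-1,-2) = (1 + i, 3 + 2i).
A real fundamental pair from Re and Im of e^((1+4i)t)v: X_1 = e^(t)(cos(4t)·(1,3) + sin(4t)·(-1,-2)), X_2 = e^(t)(sin(4t)·(1,3) - cos(4t)·(-1,-2)).
General solution: C_1X_1 + C_2X_2.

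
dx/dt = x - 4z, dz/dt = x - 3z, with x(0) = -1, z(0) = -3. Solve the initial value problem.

Coefficient matrix A = [[1, -4], [1, -3]].
Characteristic polynomial det(A - λI) = λ^2 + 2λ + 1 = 0.
Single eigenvalue λ = -1 with algebraic multiplicity 2.
Eigenvector v = (2,1); generalized eigenvector w with (A-λI)w=v is (3,1).
General solution: e^(-t)[C_1·v + C_2·(t·v + w)].
Applying x(0)=-1, z(0)=-3 gives C_1=-8, C_2=5.

x(t) = 10te^(-t) - e^(-t), z(t) = 5te^(-t) - 3e^(-t)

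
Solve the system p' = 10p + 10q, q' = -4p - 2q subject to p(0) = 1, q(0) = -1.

Coefficient matrix A = [[10, 10], [-4, -2]].
Characteristic polynomial det(A - λI) = λ^2 - 8λ + 20 = 0.
Eigenvalues λ = 4 ± 2i (complex conjugate pair).
For λ=4+2i: an eigenvector is (2,-1) - i(1,-1) = (2 - i, -1 + i).
A real fundamental pair from Re and Im of e^((4+2i)t)v: X_1 = e^(4t)(cos(2t)·(2,-1) + sin(2t)·(1,-1)), X_2 = e^(4t)(sin(2t)·(2,-1) - cos(2t)·(1,-1)).
General solution: C_1X_1 + C_2X_2.
Applying p(0)=1, q(0)=-1 gives C_1=0, C_2=-1.

p(t) = -2e^(4t)sin(2t) + e^(4t)cos(2t), q(t) = e^(4t)sin(2t) - e^(4t)cos(2t)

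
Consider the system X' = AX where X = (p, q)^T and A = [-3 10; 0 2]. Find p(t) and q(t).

Coefficient matrix A = [[-3, 10], [0, 2]].
Characteristic polynomial det(A - λI) = λ^2 + λ - 6 = 0.
Eigenvalues λ = 2, -3.
For λ=2: (A-λI) row 1 is [-5, 10], so an eigenvector is (-2, -1).
For λ=-3: (A-λI) row 1 is [0, 10], so an eigenvector is (-1, 0).
General solution: C_1e^(2t)(-2,-1) + C_2e^(-3t)(-1,0).

p(t) = -2C_1e^(2t) - C_2e^(-3t), q(t) = -C_1e^(2t)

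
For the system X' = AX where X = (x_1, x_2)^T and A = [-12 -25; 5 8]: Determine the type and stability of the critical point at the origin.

stable spiral

A = [[-12,-25],[5,8]]; det(A-λI) = λ^2 + 4λ + 29.
λ = -2 ± 5i: negative real part.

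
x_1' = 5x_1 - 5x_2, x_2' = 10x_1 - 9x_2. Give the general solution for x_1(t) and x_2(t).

x_1(t) = -2K_1e^(-2t)sin(t) - K_1e^(-2t)cos(t) - K_2e^(-2t)sin(t) + 2K_2e^(-2t)cos(t), x_2(t) = -3K_1e^(-2t)sin(t) - K_1e^(-2t)cos(t) - K_2e^(-2t)sin(t) + 3K_2e^(-2t)cos(t)

Coefficient matrix A = [[5, -5], [10, -9]].
Characteristic polynomial det(A - λI) = λ^2 + 4λ + 5 = 0.
Eigenvalues λ = -2 ± i (complex conjugate pair).
For λ=-2+i: an eigenvector is (-1,-1) - i(-2,-3) = (-1 + 2i, -1 + 3i).
A real fundamental pair from Re and Im of e^((-2+i)t)v: X_1 = e^(-2t)(cos(t)·(-1,-1) + sin(t)·(-2,-3)), X_2 = e^(-2t)(sin(t)·(-1,-1) - cos(t)·(-2,-3)).
General solution: K_1X_1 + K_2X_2.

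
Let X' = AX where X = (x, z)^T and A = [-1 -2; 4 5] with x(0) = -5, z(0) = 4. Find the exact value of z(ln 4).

A = [[-1,-2],[4,5]]; eigenvalues λ = 1, 3.
Eigenvectors: (1,-1) for λ=1, (1,-2) for λ=3.
From the initial condition, c_1 = -6, c_2 = 1.
z(ln 4) = (-6)(4^1)(-1) + (1)(4^3)(-2) = -104.

-104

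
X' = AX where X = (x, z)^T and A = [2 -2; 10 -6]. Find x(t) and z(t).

x(t) = -K_1e^(-2t)cos(2t) - K_2e^(-2t)sin(2t), z(t) = -K_1e^(-2t)sin(2t) - 2K_1e^(-2t)cos(2t) - 2K_2e^(-2t)sin(2t) + K_2e^(-2t)cos(2t)

Coefficient matrix A = [[2, -2], [10, -6]].
Characteristic polynomial det(A - λI) = λ^2 + 4λ + 8 = 0.
Eigenvalues λ = -2 ± 2i (complex conjugate pair).
For λ=-2+2i: an eigenvector is (-1,-2) - i(0,-1) = (-1, -2 + i).
A real fundamental pair from Re and Im of e^((-2+2i)t)v: X_1 = e^(-2t)(cos(2t)·(-1,-2) + sin(2t)·(0,-1)), X_2 = e^(-2t)(sin(2t)·(-1,-2) - cos(2t)·(0,-1)).
General solution: K_1X_1 + K_2X_2.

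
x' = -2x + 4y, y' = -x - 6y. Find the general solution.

Coefficient matrix A = [[-2, 4], [-1, -6]].
Characteristic polynomial det(A - λI) = λ^2 + 8λ + 16 = 0.
Single eigenvalue λ = -4 with algebraic multiplicity 2.
Eigenvector v = (2,-1); generalized eigenvector w with (A-λI)w=v is (-3,2).
General solution: e^(-4t)[K_1·v + K_2·(t·v + w)].

x(t) = 2K_1e^(-4t) + 2K_2te^(-4t) - 3K_2e^(-4t), y(t) = -K_1e^(-4t) - K_2te^(-4t) + 2K_2e^(-4t)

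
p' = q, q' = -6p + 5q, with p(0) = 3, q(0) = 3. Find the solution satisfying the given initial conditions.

p(t) = -3e^(3t) + 6e^(2t), q(t) = -9e^(3t) + 12e^(2t)

Coefficient matrix A = [[0, 1], [-6, 5]].
Characteristic polynomial det(A - λI) = λ^2 - 5λ + 6 = 0.
Eigenvalues λ = 3, 2.
For λ=3: (A-λI) row 1 is [-3, 1], so an eigenvector is (1, 3).
For λ=2: (A-λI) row 1 is [-2, 1], so an eigenvector is (1, 2).
General solution: C_1e^(3t)(1,3) + C_2e^(2t)(1,2).
Applying p(0)=3, q(0)=3 gives C_1=-3, C_2=6.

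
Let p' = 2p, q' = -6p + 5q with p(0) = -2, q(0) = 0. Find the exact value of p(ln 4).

A = [[2,0],[-6,5]]; eigenvalues λ = 5, 2.
Eigenvectors: (0,-1) for λ=5, (1,2) for λ=2.
From the initial condition, c_1 = -4, c_2 = -2.
p(ln 4) = (-4)(4^5)(0) + (-2)(4^2)(1) = -32.

-32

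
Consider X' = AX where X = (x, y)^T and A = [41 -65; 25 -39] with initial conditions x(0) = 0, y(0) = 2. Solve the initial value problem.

Coefficient matrix A = [[41, -65], [25, -39]].
Characteristic polynomial det(A - λI) = λ^2 - 2λ + 26 = 0.
Eigenvalues λ = 1 ± 5i (complex conjugate pair).
For λ=1+5i: an eigenvector is (3,2) - i(-2,-1) = (3 + 2i, 2 + i).
A real fundamental pair from Re and Im of e^((1+5i)t)v: X_1 = e^(t)(cos(5t)·(3,2) + sin(5t)·(-2,-1)), X_2 = e^(t)(sin(5t)·(3,2) - cos(5t)·(-2,-1)).
General solution: C_1X_1 + C_2X_2.
Applying x(0)=0, y(0)=2 gives C_1=4, C_2=-6.

x(t) = -26e^(t)sin(5t), y(t) = -16e^(t)sin(5t) + 2e^(t)cos(5t)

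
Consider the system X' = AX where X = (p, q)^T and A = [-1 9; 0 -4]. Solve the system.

Coefficient matrix A = [[-1, 9], [0, -4]].
Characteristic polynomial det(A - λI) = λ^2 + 5λ + 4 = 0.
Eigenvalues λ = -4, -1.
For λ=-4: (A-λI) row 1 is [3, 9], so an eigenvector is (3, -1).
For λ=-1: (A-λI) row 1 is [0, 9], so an eigenvector is (-1, 0).
General solution: K_1e^(-4t)(3,-1) + K_2e^(-t)(-1,0).

p(t) = 3K_1e^(-4t) - K_2e^(-t), q(t) = -K_1e^(-4t)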